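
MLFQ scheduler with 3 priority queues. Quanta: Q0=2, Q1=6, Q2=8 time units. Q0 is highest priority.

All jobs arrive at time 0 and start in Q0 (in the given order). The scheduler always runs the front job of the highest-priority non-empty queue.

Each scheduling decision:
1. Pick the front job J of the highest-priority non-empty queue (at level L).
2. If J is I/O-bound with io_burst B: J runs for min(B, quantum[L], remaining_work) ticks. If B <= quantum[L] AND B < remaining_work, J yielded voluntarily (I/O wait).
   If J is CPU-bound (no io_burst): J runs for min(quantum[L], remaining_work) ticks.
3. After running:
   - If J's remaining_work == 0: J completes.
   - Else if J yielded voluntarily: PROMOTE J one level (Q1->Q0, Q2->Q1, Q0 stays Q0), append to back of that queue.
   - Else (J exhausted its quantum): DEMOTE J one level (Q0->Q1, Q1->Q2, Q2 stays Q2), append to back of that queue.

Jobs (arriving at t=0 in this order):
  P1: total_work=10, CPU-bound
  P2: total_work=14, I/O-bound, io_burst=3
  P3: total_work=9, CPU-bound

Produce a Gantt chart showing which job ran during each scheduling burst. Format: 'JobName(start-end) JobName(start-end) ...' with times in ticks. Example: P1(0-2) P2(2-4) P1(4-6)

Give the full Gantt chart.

t=0-2: P1@Q0 runs 2, rem=8, quantum used, demote→Q1. Q0=[P2,P3] Q1=[P1] Q2=[]
t=2-4: P2@Q0 runs 2, rem=12, quantum used, demote→Q1. Q0=[P3] Q1=[P1,P2] Q2=[]
t=4-6: P3@Q0 runs 2, rem=7, quantum used, demote→Q1. Q0=[] Q1=[P1,P2,P3] Q2=[]
t=6-12: P1@Q1 runs 6, rem=2, quantum used, demote→Q2. Q0=[] Q1=[P2,P3] Q2=[P1]
t=12-15: P2@Q1 runs 3, rem=9, I/O yield, promote→Q0. Q0=[P2] Q1=[P3] Q2=[P1]
t=15-17: P2@Q0 runs 2, rem=7, quantum used, demote→Q1. Q0=[] Q1=[P3,P2] Q2=[P1]
t=17-23: P3@Q1 runs 6, rem=1, quantum used, demote→Q2. Q0=[] Q1=[P2] Q2=[P1,P3]
t=23-26: P2@Q1 runs 3, rem=4, I/O yield, promote→Q0. Q0=[P2] Q1=[] Q2=[P1,P3]
t=26-28: P2@Q0 runs 2, rem=2, quantum used, demote→Q1. Q0=[] Q1=[P2] Q2=[P1,P3]
t=28-30: P2@Q1 runs 2, rem=0, completes. Q0=[] Q1=[] Q2=[P1,P3]
t=30-32: P1@Q2 runs 2, rem=0, completes. Q0=[] Q1=[] Q2=[P3]
t=32-33: P3@Q2 runs 1, rem=0, completes. Q0=[] Q1=[] Q2=[]

Answer: P1(0-2) P2(2-4) P3(4-6) P1(6-12) P2(12-15) P2(15-17) P3(17-23) P2(23-26) P2(26-28) P2(28-30) P1(30-32) P3(32-33)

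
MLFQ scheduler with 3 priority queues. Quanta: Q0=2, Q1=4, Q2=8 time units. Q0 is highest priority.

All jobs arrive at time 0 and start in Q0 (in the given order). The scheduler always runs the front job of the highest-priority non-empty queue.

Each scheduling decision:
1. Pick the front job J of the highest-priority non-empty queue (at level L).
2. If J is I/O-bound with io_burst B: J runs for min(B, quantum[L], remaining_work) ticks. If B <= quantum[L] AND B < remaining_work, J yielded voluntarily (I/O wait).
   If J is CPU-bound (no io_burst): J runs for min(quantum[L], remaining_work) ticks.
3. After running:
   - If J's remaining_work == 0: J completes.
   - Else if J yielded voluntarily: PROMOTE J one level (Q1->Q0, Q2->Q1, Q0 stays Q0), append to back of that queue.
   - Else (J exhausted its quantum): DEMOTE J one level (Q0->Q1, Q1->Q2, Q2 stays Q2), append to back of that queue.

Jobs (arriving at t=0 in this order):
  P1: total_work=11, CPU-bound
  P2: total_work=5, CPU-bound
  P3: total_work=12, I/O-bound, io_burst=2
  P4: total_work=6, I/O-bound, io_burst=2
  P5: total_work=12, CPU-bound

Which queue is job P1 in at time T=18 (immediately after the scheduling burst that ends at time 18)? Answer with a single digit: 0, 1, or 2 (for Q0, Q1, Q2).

t=0-2: P1@Q0 runs 2, rem=9, quantum used, demote→Q1. Q0=[P2,P3,P4,P5] Q1=[P1] Q2=[]
t=2-4: P2@Q0 runs 2, rem=3, quantum used, demote→Q1. Q0=[P3,P4,P5] Q1=[P1,P2] Q2=[]
t=4-6: P3@Q0 runs 2, rem=10, I/O yield, promote→Q0. Q0=[P4,P5,P3] Q1=[P1,P2] Q2=[]
t=6-8: P4@Q0 runs 2, rem=4, I/O yield, promote→Q0. Q0=[P5,P3,P4] Q1=[P1,P2] Q2=[]
t=8-10: P5@Q0 runs 2, rem=10, quantum used, demote→Q1. Q0=[P3,P4] Q1=[P1,P2,P5] Q2=[]
t=10-12: P3@Q0 runs 2, rem=8, I/O yield, promote→Q0. Q0=[P4,P3] Q1=[P1,P2,P5] Q2=[]
t=12-14: P4@Q0 runs 2, rem=2, I/O yield, promote→Q0. Q0=[P3,P4] Q1=[P1,P2,P5] Q2=[]
t=14-16: P3@Q0 runs 2, rem=6, I/O yield, promote→Q0. Q0=[P4,P3] Q1=[P1,P2,P5] Q2=[]
t=16-18: P4@Q0 runs 2, rem=0, completes. Q0=[P3] Q1=[P1,P2,P5] Q2=[]
t=18-20: P3@Q0 runs 2, rem=4, I/O yield, promote→Q0. Q0=[P3] Q1=[P1,P2,P5] Q2=[]
t=20-22: P3@Q0 runs 2, rem=2, I/O yield, promote→Q0. Q0=[P3] Q1=[P1,P2,P5] Q2=[]
t=22-24: P3@Q0 runs 2, rem=0, completes. Q0=[] Q1=[P1,P2,P5] Q2=[]
t=24-28: P1@Q1 runs 4, rem=5, quantum used, demote→Q2. Q0=[] Q1=[P2,P5] Q2=[P1]
t=28-31: P2@Q1 runs 3, rem=0, completes. Q0=[] Q1=[P5] Q2=[P1]
t=31-35: P5@Q1 runs 4, rem=6, quantum used, demote→Q2. Q0=[] Q1=[] Q2=[P1,P5]
t=35-40: P1@Q2 runs 5, rem=0, completes. Q0=[] Q1=[] Q2=[P5]
t=40-46: P5@Q2 runs 6, rem=0, completes. Q0=[] Q1=[] Q2=[]

Answer: 1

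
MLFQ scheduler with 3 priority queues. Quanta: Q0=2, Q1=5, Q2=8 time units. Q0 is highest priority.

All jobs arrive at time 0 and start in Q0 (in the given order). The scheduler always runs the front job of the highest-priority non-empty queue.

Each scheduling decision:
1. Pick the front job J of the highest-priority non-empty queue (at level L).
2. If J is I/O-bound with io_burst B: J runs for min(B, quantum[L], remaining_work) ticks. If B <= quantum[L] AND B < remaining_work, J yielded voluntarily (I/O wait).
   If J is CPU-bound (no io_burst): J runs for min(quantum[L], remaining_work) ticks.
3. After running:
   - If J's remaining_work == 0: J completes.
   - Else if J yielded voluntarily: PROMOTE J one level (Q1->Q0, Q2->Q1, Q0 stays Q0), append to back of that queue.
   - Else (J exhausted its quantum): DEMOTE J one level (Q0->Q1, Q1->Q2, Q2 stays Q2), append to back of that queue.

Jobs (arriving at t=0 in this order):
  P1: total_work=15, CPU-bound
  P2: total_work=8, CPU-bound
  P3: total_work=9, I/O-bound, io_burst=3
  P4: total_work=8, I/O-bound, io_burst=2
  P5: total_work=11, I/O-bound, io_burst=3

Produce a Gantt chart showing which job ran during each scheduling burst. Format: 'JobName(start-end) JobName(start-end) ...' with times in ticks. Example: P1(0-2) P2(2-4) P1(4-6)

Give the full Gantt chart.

t=0-2: P1@Q0 runs 2, rem=13, quantum used, demote→Q1. Q0=[P2,P3,P4,P5] Q1=[P1] Q2=[]
t=2-4: P2@Q0 runs 2, rem=6, quantum used, demote→Q1. Q0=[P3,P4,P5] Q1=[P1,P2] Q2=[]
t=4-6: P3@Q0 runs 2, rem=7, quantum used, demote→Q1. Q0=[P4,P5] Q1=[P1,P2,P3] Q2=[]
t=6-8: P4@Q0 runs 2, rem=6, I/O yield, promote→Q0. Q0=[P5,P4] Q1=[P1,P2,P3] Q2=[]
t=8-10: P5@Q0 runs 2, rem=9, quantum used, demote→Q1. Q0=[P4] Q1=[P1,P2,P3,P5] Q2=[]
t=10-12: P4@Q0 runs 2, rem=4, I/O yield, promote→Q0. Q0=[P4] Q1=[P1,P2,P3,P5] Q2=[]
t=12-14: P4@Q0 runs 2, rem=2, I/O yield, promote→Q0. Q0=[P4] Q1=[P1,P2,P3,P5] Q2=[]
t=14-16: P4@Q0 runs 2, rem=0, completes. Q0=[] Q1=[P1,P2,P3,P5] Q2=[]
t=16-21: P1@Q1 runs 5, rem=8, quantum used, demote→Q2. Q0=[] Q1=[P2,P3,P5] Q2=[P1]
t=21-26: P2@Q1 runs 5, rem=1, quantum used, demote→Q2. Q0=[] Q1=[P3,P5] Q2=[P1,P2]
t=26-29: P3@Q1 runs 3, rem=4, I/O yield, promote→Q0. Q0=[P3] Q1=[P5] Q2=[P1,P2]
t=29-31: P3@Q0 runs 2, rem=2, quantum used, demote→Q1. Q0=[] Q1=[P5,P3] Q2=[P1,P2]
t=31-34: P5@Q1 runs 3, rem=6, I/O yield, promote→Q0. Q0=[P5] Q1=[P3] Q2=[P1,P2]
t=34-36: P5@Q0 runs 2, rem=4, quantum used, demote→Q1. Q0=[] Q1=[P3,P5] Q2=[P1,P2]
t=36-38: P3@Q1 runs 2, rem=0, completes. Q0=[] Q1=[P5] Q2=[P1,P2]
t=38-41: P5@Q1 runs 3, rem=1, I/O yield, promote→Q0. Q0=[P5] Q1=[] Q2=[P1,P2]
t=41-42: P5@Q0 runs 1, rem=0, completes. Q0=[] Q1=[] Q2=[P1,P2]
t=42-50: P1@Q2 runs 8, rem=0, completes. Q0=[] Q1=[] Q2=[P2]
t=50-51: P2@Q2 runs 1, rem=0, completes. Q0=[] Q1=[] Q2=[]

Answer: P1(0-2) P2(2-4) P3(4-6) P4(6-8) P5(8-10) P4(10-12) P4(12-14) P4(14-16) P1(16-21) P2(21-26) P3(26-29) P3(29-31) P5(31-34) P5(34-36) P3(36-38) P5(38-41) P5(41-42) P1(42-50) P2(50-51)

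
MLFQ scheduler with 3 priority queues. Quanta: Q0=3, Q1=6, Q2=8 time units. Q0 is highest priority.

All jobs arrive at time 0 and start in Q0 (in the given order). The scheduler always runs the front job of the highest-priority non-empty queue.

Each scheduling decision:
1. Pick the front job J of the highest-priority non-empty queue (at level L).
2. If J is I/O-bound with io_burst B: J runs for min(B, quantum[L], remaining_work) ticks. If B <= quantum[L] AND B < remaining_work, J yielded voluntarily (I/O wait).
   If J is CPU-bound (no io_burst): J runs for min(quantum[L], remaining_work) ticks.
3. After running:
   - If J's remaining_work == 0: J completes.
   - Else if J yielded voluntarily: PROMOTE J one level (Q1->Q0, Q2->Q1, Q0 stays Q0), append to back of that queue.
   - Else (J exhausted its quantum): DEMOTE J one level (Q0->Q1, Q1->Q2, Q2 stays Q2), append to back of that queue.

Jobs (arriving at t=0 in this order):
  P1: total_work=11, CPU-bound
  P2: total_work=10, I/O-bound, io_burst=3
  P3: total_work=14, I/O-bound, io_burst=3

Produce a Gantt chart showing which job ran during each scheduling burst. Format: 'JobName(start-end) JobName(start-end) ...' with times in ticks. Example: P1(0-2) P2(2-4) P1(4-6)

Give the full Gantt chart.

Answer: P1(0-3) P2(3-6) P3(6-9) P2(9-12) P3(12-15) P2(15-18) P3(18-21) P2(21-22) P3(22-25) P3(25-27) P1(27-33) P1(33-35)

Derivation:
t=0-3: P1@Q0 runs 3, rem=8, quantum used, demote→Q1. Q0=[P2,P3] Q1=[P1] Q2=[]
t=3-6: P2@Q0 runs 3, rem=7, I/O yield, promote→Q0. Q0=[P3,P2] Q1=[P1] Q2=[]
t=6-9: P3@Q0 runs 3, rem=11, I/O yield, promote→Q0. Q0=[P2,P3] Q1=[P1] Q2=[]
t=9-12: P2@Q0 runs 3, rem=4, I/O yield, promote→Q0. Q0=[P3,P2] Q1=[P1] Q2=[]
t=12-15: P3@Q0 runs 3, rem=8, I/O yield, promote→Q0. Q0=[P2,P3] Q1=[P1] Q2=[]
t=15-18: P2@Q0 runs 3, rem=1, I/O yield, promote→Q0. Q0=[P3,P2] Q1=[P1] Q2=[]
t=18-21: P3@Q0 runs 3, rem=5, I/O yield, promote→Q0. Q0=[P2,P3] Q1=[P1] Q2=[]
t=21-22: P2@Q0 runs 1, rem=0, completes. Q0=[P3] Q1=[P1] Q2=[]
t=22-25: P3@Q0 runs 3, rem=2, I/O yield, promote→Q0. Q0=[P3] Q1=[P1] Q2=[]
t=25-27: P3@Q0 runs 2, rem=0, completes. Q0=[] Q1=[P1] Q2=[]
t=27-33: P1@Q1 runs 6, rem=2, quantum used, demote→Q2. Q0=[] Q1=[] Q2=[P1]
t=33-35: P1@Q2 runs 2, rem=0, completes. Q0=[] Q1=[] Q2=[]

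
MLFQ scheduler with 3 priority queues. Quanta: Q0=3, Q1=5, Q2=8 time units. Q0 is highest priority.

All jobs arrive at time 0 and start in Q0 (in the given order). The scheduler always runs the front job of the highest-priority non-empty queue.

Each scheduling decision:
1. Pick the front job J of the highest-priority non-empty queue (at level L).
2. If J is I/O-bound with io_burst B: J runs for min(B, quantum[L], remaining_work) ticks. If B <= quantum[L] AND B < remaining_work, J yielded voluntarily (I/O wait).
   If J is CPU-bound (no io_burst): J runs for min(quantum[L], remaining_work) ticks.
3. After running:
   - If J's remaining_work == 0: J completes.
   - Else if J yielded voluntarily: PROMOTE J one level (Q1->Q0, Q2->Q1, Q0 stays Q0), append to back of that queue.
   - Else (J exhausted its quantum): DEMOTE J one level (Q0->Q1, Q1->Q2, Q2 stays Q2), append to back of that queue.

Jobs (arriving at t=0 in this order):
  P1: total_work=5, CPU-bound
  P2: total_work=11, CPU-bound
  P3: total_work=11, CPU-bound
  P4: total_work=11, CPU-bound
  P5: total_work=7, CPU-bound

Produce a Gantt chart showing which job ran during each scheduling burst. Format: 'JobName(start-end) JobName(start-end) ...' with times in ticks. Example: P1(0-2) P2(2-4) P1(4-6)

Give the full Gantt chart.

t=0-3: P1@Q0 runs 3, rem=2, quantum used, demote→Q1. Q0=[P2,P3,P4,P5] Q1=[P1] Q2=[]
t=3-6: P2@Q0 runs 3, rem=8, quantum used, demote→Q1. Q0=[P3,P4,P5] Q1=[P1,P2] Q2=[]
t=6-9: P3@Q0 runs 3, rem=8, quantum used, demote→Q1. Q0=[P4,P5] Q1=[P1,P2,P3] Q2=[]
t=9-12: P4@Q0 runs 3, rem=8, quantum used, demote→Q1. Q0=[P5] Q1=[P1,P2,P3,P4] Q2=[]
t=12-15: P5@Q0 runs 3, rem=4, quantum used, demote→Q1. Q0=[] Q1=[P1,P2,P3,P4,P5] Q2=[]
t=15-17: P1@Q1 runs 2, rem=0, completes. Q0=[] Q1=[P2,P3,P4,P5] Q2=[]
t=17-22: P2@Q1 runs 5, rem=3, quantum used, demote→Q2. Q0=[] Q1=[P3,P4,P5] Q2=[P2]
t=22-27: P3@Q1 runs 5, rem=3, quantum used, demote→Q2. Q0=[] Q1=[P4,P5] Q2=[P2,P3]
t=27-32: P4@Q1 runs 5, rem=3, quantum used, demote→Q2. Q0=[] Q1=[P5] Q2=[P2,P3,P4]
t=32-36: P5@Q1 runs 4, rem=0, completes. Q0=[] Q1=[] Q2=[P2,P3,P4]
t=36-39: P2@Q2 runs 3, rem=0, completes. Q0=[] Q1=[] Q2=[P3,P4]
t=39-42: P3@Q2 runs 3, rem=0, completes. Q0=[] Q1=[] Q2=[P4]
t=42-45: P4@Q2 runs 3, rem=0, completes. Q0=[] Q1=[] Q2=[]

Answer: P1(0-3) P2(3-6) P3(6-9) P4(9-12) P5(12-15) P1(15-17) P2(17-22) P3(22-27) P4(27-32) P5(32-36) P2(36-39) P3(39-42) P4(42-45)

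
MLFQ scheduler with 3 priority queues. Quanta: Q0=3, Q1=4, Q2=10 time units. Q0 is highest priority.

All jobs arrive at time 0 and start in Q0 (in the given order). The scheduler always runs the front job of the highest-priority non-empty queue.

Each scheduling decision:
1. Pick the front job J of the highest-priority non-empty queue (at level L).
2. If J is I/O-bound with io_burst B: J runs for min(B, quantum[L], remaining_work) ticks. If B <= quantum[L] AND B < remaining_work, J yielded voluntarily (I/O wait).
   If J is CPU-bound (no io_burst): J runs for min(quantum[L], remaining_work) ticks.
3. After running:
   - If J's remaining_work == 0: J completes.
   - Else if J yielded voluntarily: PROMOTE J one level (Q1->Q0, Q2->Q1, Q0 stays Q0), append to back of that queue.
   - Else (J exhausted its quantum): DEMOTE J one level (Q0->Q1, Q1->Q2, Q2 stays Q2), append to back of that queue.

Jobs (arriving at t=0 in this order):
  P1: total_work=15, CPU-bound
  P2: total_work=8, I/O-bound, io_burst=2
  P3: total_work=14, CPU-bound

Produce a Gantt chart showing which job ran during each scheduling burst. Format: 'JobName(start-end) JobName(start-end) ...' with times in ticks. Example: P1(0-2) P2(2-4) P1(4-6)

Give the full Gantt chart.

Answer: P1(0-3) P2(3-5) P3(5-8) P2(8-10) P2(10-12) P2(12-14) P1(14-18) P3(18-22) P1(22-30) P3(30-37)

Derivation:
t=0-3: P1@Q0 runs 3, rem=12, quantum used, demote→Q1. Q0=[P2,P3] Q1=[P1] Q2=[]
t=3-5: P2@Q0 runs 2, rem=6, I/O yield, promote→Q0. Q0=[P3,P2] Q1=[P1] Q2=[]
t=5-8: P3@Q0 runs 3, rem=11, quantum used, demote→Q1. Q0=[P2] Q1=[P1,P3] Q2=[]
t=8-10: P2@Q0 runs 2, rem=4, I/O yield, promote→Q0. Q0=[P2] Q1=[P1,P3] Q2=[]
t=10-12: P2@Q0 runs 2, rem=2, I/O yield, promote→Q0. Q0=[P2] Q1=[P1,P3] Q2=[]
t=12-14: P2@Q0 runs 2, rem=0, completes. Q0=[] Q1=[P1,P3] Q2=[]
t=14-18: P1@Q1 runs 4, rem=8, quantum used, demote→Q2. Q0=[] Q1=[P3] Q2=[P1]
t=18-22: P3@Q1 runs 4, rem=7, quantum used, demote→Q2. Q0=[] Q1=[] Q2=[P1,P3]
t=22-30: P1@Q2 runs 8, rem=0, completes. Q0=[] Q1=[] Q2=[P3]
t=30-37: P3@Q2 runs 7, rem=0, completes. Q0=[] Q1=[] Q2=[]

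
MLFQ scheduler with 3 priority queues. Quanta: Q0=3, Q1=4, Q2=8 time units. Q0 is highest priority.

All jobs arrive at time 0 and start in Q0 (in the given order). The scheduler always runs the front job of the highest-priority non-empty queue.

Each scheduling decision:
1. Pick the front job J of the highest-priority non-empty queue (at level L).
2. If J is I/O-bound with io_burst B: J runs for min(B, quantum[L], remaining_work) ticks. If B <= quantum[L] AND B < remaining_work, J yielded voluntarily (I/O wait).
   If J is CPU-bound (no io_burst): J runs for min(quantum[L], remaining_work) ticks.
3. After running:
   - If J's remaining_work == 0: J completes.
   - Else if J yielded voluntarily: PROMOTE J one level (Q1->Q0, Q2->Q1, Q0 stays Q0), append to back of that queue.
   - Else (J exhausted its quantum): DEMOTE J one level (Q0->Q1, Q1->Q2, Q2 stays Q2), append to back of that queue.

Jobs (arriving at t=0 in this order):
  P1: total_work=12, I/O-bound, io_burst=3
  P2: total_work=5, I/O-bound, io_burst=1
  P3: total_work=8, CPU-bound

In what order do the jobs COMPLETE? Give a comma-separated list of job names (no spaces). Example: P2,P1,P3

Answer: P1,P2,P3

Derivation:
t=0-3: P1@Q0 runs 3, rem=9, I/O yield, promote→Q0. Q0=[P2,P3,P1] Q1=[] Q2=[]
t=3-4: P2@Q0 runs 1, rem=4, I/O yield, promote→Q0. Q0=[P3,P1,P2] Q1=[] Q2=[]
t=4-7: P3@Q0 runs 3, rem=5, quantum used, demote→Q1. Q0=[P1,P2] Q1=[P3] Q2=[]
t=7-10: P1@Q0 runs 3, rem=6, I/O yield, promote→Q0. Q0=[P2,P1] Q1=[P3] Q2=[]
t=10-11: P2@Q0 runs 1, rem=3, I/O yield, promote→Q0. Q0=[P1,P2] Q1=[P3] Q2=[]
t=11-14: P1@Q0 runs 3, rem=3, I/O yield, promote→Q0. Q0=[P2,P1] Q1=[P3] Q2=[]
t=14-15: P2@Q0 runs 1, rem=2, I/O yield, promote→Q0. Q0=[P1,P2] Q1=[P3] Q2=[]
t=15-18: P1@Q0 runs 3, rem=0, completes. Q0=[P2] Q1=[P3] Q2=[]
t=18-19: P2@Q0 runs 1, rem=1, I/O yield, promote→Q0. Q0=[P2] Q1=[P3] Q2=[]
t=19-20: P2@Q0 runs 1, rem=0, completes. Q0=[] Q1=[P3] Q2=[]
t=20-24: P3@Q1 runs 4, rem=1, quantum used, demote→Q2. Q0=[] Q1=[] Q2=[P3]
t=24-25: P3@Q2 runs 1, rem=0, completes. Q0=[] Q1=[] Q2=[]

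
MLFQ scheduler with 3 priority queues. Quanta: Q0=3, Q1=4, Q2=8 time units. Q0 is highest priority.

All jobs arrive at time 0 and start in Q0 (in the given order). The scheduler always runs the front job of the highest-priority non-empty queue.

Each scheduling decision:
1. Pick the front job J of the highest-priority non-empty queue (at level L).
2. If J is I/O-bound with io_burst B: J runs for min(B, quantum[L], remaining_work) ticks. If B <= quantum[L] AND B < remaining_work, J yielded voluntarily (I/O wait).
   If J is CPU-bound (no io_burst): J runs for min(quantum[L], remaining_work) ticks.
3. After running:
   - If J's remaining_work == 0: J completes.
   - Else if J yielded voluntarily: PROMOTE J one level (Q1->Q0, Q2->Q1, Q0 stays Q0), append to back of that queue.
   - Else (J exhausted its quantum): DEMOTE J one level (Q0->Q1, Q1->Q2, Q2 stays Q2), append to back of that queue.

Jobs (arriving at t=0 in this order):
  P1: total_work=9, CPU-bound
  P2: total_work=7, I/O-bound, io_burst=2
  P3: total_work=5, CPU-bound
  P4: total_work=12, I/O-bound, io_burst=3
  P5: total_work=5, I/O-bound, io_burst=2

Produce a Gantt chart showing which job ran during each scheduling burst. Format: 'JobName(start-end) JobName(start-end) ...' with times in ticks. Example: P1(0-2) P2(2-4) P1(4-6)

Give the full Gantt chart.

t=0-3: P1@Q0 runs 3, rem=6, quantum used, demote→Q1. Q0=[P2,P3,P4,P5] Q1=[P1] Q2=[]
t=3-5: P2@Q0 runs 2, rem=5, I/O yield, promote→Q0. Q0=[P3,P4,P5,P2] Q1=[P1] Q2=[]
t=5-8: P3@Q0 runs 3, rem=2, quantum used, demote→Q1. Q0=[P4,P5,P2] Q1=[P1,P3] Q2=[]
t=8-11: P4@Q0 runs 3, rem=9, I/O yield, promote→Q0. Q0=[P5,P2,P4] Q1=[P1,P3] Q2=[]
t=11-13: P5@Q0 runs 2, rem=3, I/O yield, promote→Q0. Q0=[P2,P4,P5] Q1=[P1,P3] Q2=[]
t=13-15: P2@Q0 runs 2, rem=3, I/O yield, promote→Q0. Q0=[P4,P5,P2] Q1=[P1,P3] Q2=[]
t=15-18: P4@Q0 runs 3, rem=6, I/O yield, promote→Q0. Q0=[P5,P2,P4] Q1=[P1,P3] Q2=[]
t=18-20: P5@Q0 runs 2, rem=1, I/O yield, promote→Q0. Q0=[P2,P4,P5] Q1=[P1,P3] Q2=[]
t=20-22: P2@Q0 runs 2, rem=1, I/O yield, promote→Q0. Q0=[P4,P5,P2] Q1=[P1,P3] Q2=[]
t=22-25: P4@Q0 runs 3, rem=3, I/O yield, promote→Q0. Q0=[P5,P2,P4] Q1=[P1,P3] Q2=[]
t=25-26: P5@Q0 runs 1, rem=0, completes. Q0=[P2,P4] Q1=[P1,P3] Q2=[]
t=26-27: P2@Q0 runs 1, rem=0, completes. Q0=[P4] Q1=[P1,P3] Q2=[]
t=27-30: P4@Q0 runs 3, rem=0, completes. Q0=[] Q1=[P1,P3] Q2=[]
t=30-34: P1@Q1 runs 4, rem=2, quantum used, demote→Q2. Q0=[] Q1=[P3] Q2=[P1]
t=34-36: P3@Q1 runs 2, rem=0, completes. Q0=[] Q1=[] Q2=[P1]
t=36-38: P1@Q2 runs 2, rem=0, completes. Q0=[] Q1=[] Q2=[]

Answer: P1(0-3) P2(3-5) P3(5-8) P4(8-11) P5(11-13) P2(13-15) P4(15-18) P5(18-20) P2(20-22) P4(22-25) P5(25-26) P2(26-27) P4(27-30) P1(30-34) P3(34-36) P1(36-38)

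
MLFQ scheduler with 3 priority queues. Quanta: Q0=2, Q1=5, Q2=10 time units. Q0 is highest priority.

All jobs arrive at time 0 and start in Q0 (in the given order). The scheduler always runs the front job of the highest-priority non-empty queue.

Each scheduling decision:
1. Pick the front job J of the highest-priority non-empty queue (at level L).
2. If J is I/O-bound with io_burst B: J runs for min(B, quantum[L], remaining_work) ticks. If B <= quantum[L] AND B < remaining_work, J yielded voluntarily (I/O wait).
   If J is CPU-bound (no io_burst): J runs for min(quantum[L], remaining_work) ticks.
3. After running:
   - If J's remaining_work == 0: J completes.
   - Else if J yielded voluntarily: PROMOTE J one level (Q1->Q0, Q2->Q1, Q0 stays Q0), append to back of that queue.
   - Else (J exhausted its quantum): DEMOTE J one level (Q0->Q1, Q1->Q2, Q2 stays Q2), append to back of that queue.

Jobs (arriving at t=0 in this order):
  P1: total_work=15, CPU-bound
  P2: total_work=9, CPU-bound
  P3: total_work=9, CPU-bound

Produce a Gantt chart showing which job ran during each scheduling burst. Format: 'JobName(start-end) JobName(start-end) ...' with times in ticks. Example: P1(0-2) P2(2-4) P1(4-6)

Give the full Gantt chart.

Answer: P1(0-2) P2(2-4) P3(4-6) P1(6-11) P2(11-16) P3(16-21) P1(21-29) P2(29-31) P3(31-33)

Derivation:
t=0-2: P1@Q0 runs 2, rem=13, quantum used, demote→Q1. Q0=[P2,P3] Q1=[P1] Q2=[]
t=2-4: P2@Q0 runs 2, rem=7, quantum used, demote→Q1. Q0=[P3] Q1=[P1,P2] Q2=[]
t=4-6: P3@Q0 runs 2, rem=7, quantum used, demote→Q1. Q0=[] Q1=[P1,P2,P3] Q2=[]
t=6-11: P1@Q1 runs 5, rem=8, quantum used, demote→Q2. Q0=[] Q1=[P2,P3] Q2=[P1]
t=11-16: P2@Q1 runs 5, rem=2, quantum used, demote→Q2. Q0=[] Q1=[P3] Q2=[P1,P2]
t=16-21: P3@Q1 runs 5, rem=2, quantum used, demote→Q2. Q0=[] Q1=[] Q2=[P1,P2,P3]
t=21-29: P1@Q2 runs 8, rem=0, completes. Q0=[] Q1=[] Q2=[P2,P3]
t=29-31: P2@Q2 runs 2, rem=0, completes. Q0=[] Q1=[] Q2=[P3]
t=31-33: P3@Q2 runs 2, rem=0, completes. Q0=[] Q1=[] Q2=[]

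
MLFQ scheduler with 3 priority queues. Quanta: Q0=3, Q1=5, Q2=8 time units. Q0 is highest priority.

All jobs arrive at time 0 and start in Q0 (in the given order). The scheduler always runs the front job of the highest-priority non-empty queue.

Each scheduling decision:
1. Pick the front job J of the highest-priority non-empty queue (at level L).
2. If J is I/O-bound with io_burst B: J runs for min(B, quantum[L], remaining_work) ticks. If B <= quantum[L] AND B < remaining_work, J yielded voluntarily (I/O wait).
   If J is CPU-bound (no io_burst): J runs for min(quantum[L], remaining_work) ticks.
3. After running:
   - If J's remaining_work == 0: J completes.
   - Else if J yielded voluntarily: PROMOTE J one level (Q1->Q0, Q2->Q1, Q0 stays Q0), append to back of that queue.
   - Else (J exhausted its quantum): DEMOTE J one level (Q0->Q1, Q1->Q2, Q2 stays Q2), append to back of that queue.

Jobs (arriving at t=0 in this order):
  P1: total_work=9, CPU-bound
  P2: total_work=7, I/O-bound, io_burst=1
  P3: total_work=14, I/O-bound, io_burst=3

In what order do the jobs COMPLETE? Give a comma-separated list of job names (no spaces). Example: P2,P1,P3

Answer: P3,P2,P1

Derivation:
t=0-3: P1@Q0 runs 3, rem=6, quantum used, demote→Q1. Q0=[P2,P3] Q1=[P1] Q2=[]
t=3-4: P2@Q0 runs 1, rem=6, I/O yield, promote→Q0. Q0=[P3,P2] Q1=[P1] Q2=[]
t=4-7: P3@Q0 runs 3, rem=11, I/O yield, promote→Q0. Q0=[P2,P3] Q1=[P1] Q2=[]
t=7-8: P2@Q0 runs 1, rem=5, I/O yield, promote→Q0. Q0=[P3,P2] Q1=[P1] Q2=[]
t=8-11: P3@Q0 runs 3, rem=8, I/O yield, promote→Q0. Q0=[P2,P3] Q1=[P1] Q2=[]
t=11-12: P2@Q0 runs 1, rem=4, I/O yield, promote→Q0. Q0=[P3,P2] Q1=[P1] Q2=[]
t=12-15: P3@Q0 runs 3, rem=5, I/O yield, promote→Q0. Q0=[P2,P3] Q1=[P1] Q2=[]
t=15-16: P2@Q0 runs 1, rem=3, I/O yield, promote→Q0. Q0=[P3,P2] Q1=[P1] Q2=[]
t=16-19: P3@Q0 runs 3, rem=2, I/O yield, promote→Q0. Q0=[P2,P3] Q1=[P1] Q2=[]
t=19-20: P2@Q0 runs 1, rem=2, I/O yield, promote→Q0. Q0=[P3,P2] Q1=[P1] Q2=[]
t=20-22: P3@Q0 runs 2, rem=0, completes. Q0=[P2] Q1=[P1] Q2=[]
t=22-23: P2@Q0 runs 1, rem=1, I/O yield, promote→Q0. Q0=[P2] Q1=[P1] Q2=[]
t=23-24: P2@Q0 runs 1, rem=0, completes. Q0=[] Q1=[P1] Q2=[]
t=24-29: P1@Q1 runs 5, rem=1, quantum used, demote→Q2. Q0=[] Q1=[] Q2=[P1]
t=29-30: P1@Q2 runs 1, rem=0, completes. Q0=[] Q1=[] Q2=[]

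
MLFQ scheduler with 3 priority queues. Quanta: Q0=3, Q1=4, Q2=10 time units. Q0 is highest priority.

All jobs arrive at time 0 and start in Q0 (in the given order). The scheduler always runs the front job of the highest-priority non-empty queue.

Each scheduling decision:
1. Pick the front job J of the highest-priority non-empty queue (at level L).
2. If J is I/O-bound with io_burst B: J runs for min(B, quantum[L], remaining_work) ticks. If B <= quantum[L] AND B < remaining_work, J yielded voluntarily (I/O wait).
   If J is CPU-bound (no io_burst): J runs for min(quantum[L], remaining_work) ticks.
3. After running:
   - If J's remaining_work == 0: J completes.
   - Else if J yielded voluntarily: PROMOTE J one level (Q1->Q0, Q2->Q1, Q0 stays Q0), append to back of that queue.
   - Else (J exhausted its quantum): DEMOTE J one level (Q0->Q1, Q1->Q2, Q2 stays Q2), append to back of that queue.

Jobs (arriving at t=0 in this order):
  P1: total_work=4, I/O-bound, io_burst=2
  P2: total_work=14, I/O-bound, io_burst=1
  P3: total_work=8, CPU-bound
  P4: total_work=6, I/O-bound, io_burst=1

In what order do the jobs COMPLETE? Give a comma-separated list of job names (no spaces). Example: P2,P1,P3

Answer: P1,P4,P2,P3

Derivation:
t=0-2: P1@Q0 runs 2, rem=2, I/O yield, promote→Q0. Q0=[P2,P3,P4,P1] Q1=[] Q2=[]
t=2-3: P2@Q0 runs 1, rem=13, I/O yield, promote→Q0. Q0=[P3,P4,P1,P2] Q1=[] Q2=[]
t=3-6: P3@Q0 runs 3, rem=5, quantum used, demote→Q1. Q0=[P4,P1,P2] Q1=[P3] Q2=[]
t=6-7: P4@Q0 runs 1, rem=5, I/O yield, promote→Q0. Q0=[P1,P2,P4] Q1=[P3] Q2=[]
t=7-9: P1@Q0 runs 2, rem=0, completes. Q0=[P2,P4] Q1=[P3] Q2=[]
t=9-10: P2@Q0 runs 1, rem=12, I/O yield, promote→Q0. Q0=[P4,P2] Q1=[P3] Q2=[]
t=10-11: P4@Q0 runs 1, rem=4, I/O yield, promote→Q0. Q0=[P2,P4] Q1=[P3] Q2=[]
t=11-12: P2@Q0 runs 1, rem=11, I/O yield, promote→Q0. Q0=[P4,P2] Q1=[P3] Q2=[]
t=12-13: P4@Q0 runs 1, rem=3, I/O yield, promote→Q0. Q0=[P2,P4] Q1=[P3] Q2=[]
t=13-14: P2@Q0 runs 1, rem=10, I/O yield, promote→Q0. Q0=[P4,P2] Q1=[P3] Q2=[]
t=14-15: P4@Q0 runs 1, rem=2, I/O yield, promote→Q0. Q0=[P2,P4] Q1=[P3] Q2=[]
t=15-16: P2@Q0 runs 1, rem=9, I/O yield, promote→Q0. Q0=[P4,P2] Q1=[P3] Q2=[]
t=16-17: P4@Q0 runs 1, rem=1, I/O yield, promote→Q0. Q0=[P2,P4] Q1=[P3] Q2=[]
t=17-18: P2@Q0 runs 1, rem=8, I/O yield, promote→Q0. Q0=[P4,P2] Q1=[P3] Q2=[]
t=18-19: P4@Q0 runs 1, rem=0, completes. Q0=[P2] Q1=[P3] Q2=[]
t=19-20: P2@Q0 runs 1, rem=7, I/O yield, promote→Q0. Q0=[P2] Q1=[P3] Q2=[]
t=20-21: P2@Q0 runs 1, rem=6, I/O yield, promote→Q0. Q0=[P2] Q1=[P3] Q2=[]
t=21-22: P2@Q0 runs 1, rem=5, I/O yield, promote→Q0. Q0=[P2] Q1=[P3] Q2=[]
t=22-23: P2@Q0 runs 1, rem=4, I/O yield, promote→Q0. Q0=[P2] Q1=[P3] Q2=[]
t=23-24: P2@Q0 runs 1, rem=3, I/O yield, promote→Q0. Q0=[P2] Q1=[P3] Q2=[]
t=24-25: P2@Q0 runs 1, rem=2, I/O yield, promote→Q0. Q0=[P2] Q1=[P3] Q2=[]
t=25-26: P2@Q0 runs 1, rem=1, I/O yield, promote→Q0. Q0=[P2] Q1=[P3] Q2=[]
t=26-27: P2@Q0 runs 1, rem=0, completes. Q0=[] Q1=[P3] Q2=[]
t=27-31: P3@Q1 runs 4, rem=1, quantum used, demote→Q2. Q0=[] Q1=[] Q2=[P3]
t=31-32: P3@Q2 runs 1, rem=0, completes. Q0=[] Q1=[] Q2=[]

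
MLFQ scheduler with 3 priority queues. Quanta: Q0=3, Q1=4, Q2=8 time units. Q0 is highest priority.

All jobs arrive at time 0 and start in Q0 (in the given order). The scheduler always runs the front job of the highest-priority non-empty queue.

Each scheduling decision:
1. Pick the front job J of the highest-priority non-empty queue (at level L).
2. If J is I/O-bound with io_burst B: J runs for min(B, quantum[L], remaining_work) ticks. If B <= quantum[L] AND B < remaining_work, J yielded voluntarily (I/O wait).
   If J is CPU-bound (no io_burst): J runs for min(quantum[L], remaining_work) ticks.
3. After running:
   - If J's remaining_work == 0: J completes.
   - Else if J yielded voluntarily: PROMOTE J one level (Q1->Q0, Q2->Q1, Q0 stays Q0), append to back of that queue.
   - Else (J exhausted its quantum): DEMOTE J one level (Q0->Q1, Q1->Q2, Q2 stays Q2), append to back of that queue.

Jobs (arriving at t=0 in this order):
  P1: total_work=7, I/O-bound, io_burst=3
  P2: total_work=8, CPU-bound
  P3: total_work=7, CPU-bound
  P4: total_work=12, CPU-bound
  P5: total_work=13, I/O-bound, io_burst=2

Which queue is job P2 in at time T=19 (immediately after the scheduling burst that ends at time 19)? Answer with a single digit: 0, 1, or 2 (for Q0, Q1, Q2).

Answer: 1

Derivation:
t=0-3: P1@Q0 runs 3, rem=4, I/O yield, promote→Q0. Q0=[P2,P3,P4,P5,P1] Q1=[] Q2=[]
t=3-6: P2@Q0 runs 3, rem=5, quantum used, demote→Q1. Q0=[P3,P4,P5,P1] Q1=[P2] Q2=[]
t=6-9: P3@Q0 runs 3, rem=4, quantum used, demote→Q1. Q0=[P4,P5,P1] Q1=[P2,P3] Q2=[]
t=9-12: P4@Q0 runs 3, rem=9, quantum used, demote→Q1. Q0=[P5,P1] Q1=[P2,P3,P4] Q2=[]
t=12-14: P5@Q0 runs 2, rem=11, I/O yield, promote→Q0. Q0=[P1,P5] Q1=[P2,P3,P4] Q2=[]
t=14-17: P1@Q0 runs 3, rem=1, I/O yield, promote→Q0. Q0=[P5,P1] Q1=[P2,P3,P4] Q2=[]
t=17-19: P5@Q0 runs 2, rem=9, I/O yield, promote→Q0. Q0=[P1,P5] Q1=[P2,P3,P4] Q2=[]
t=19-20: P1@Q0 runs 1, rem=0, completes. Q0=[P5] Q1=[P2,P3,P4] Q2=[]
t=20-22: P5@Q0 runs 2, rem=7, I/O yield, promote→Q0. Q0=[P5] Q1=[P2,P3,P4] Q2=[]
t=22-24: P5@Q0 runs 2, rem=5, I/O yield, promote→Q0. Q0=[P5] Q1=[P2,P3,P4] Q2=[]
t=24-26: P5@Q0 runs 2, rem=3, I/O yield, promote→Q0. Q0=[P5] Q1=[P2,P3,P4] Q2=[]
t=26-28: P5@Q0 runs 2, rem=1, I/O yield, promote→Q0. Q0=[P5] Q1=[P2,P3,P4] Q2=[]
t=28-29: P5@Q0 runs 1, rem=0, completes. Q0=[] Q1=[P2,P3,P4] Q2=[]
t=29-33: P2@Q1 runs 4, rem=1, quantum used, demote→Q2. Q0=[] Q1=[P3,P4] Q2=[P2]
t=33-37: P3@Q1 runs 4, rem=0, completes. Q0=[] Q1=[P4] Q2=[P2]
t=37-41: P4@Q1 runs 4, rem=5, quantum used, demote→Q2. Q0=[] Q1=[] Q2=[P2,P4]
t=41-42: P2@Q2 runs 1, rem=0, completes. Q0=[] Q1=[] Q2=[P4]
t=42-47: P4@Q2 runs 5, rem=0, completes. Q0=[] Q1=[] Q2=[]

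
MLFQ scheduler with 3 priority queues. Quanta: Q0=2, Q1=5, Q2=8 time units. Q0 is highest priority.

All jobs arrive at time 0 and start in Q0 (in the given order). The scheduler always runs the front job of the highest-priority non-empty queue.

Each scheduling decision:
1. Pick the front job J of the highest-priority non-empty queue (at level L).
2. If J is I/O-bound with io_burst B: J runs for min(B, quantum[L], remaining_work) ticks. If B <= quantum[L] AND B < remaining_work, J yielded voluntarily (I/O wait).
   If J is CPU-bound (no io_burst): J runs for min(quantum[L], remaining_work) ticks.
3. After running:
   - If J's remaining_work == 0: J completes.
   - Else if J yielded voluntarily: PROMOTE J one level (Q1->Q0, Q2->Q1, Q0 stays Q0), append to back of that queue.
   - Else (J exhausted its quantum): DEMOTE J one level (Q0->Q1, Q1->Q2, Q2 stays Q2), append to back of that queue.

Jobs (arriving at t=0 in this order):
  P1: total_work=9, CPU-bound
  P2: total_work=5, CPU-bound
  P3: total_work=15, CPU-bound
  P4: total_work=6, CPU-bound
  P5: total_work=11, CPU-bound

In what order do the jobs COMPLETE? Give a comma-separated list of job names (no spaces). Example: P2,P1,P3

t=0-2: P1@Q0 runs 2, rem=7, quantum used, demote→Q1. Q0=[P2,P3,P4,P5] Q1=[P1] Q2=[]
t=2-4: P2@Q0 runs 2, rem=3, quantum used, demote→Q1. Q0=[P3,P4,P5] Q1=[P1,P2] Q2=[]
t=4-6: P3@Q0 runs 2, rem=13, quantum used, demote→Q1. Q0=[P4,P5] Q1=[P1,P2,P3] Q2=[]
t=6-8: P4@Q0 runs 2, rem=4, quantum used, demote→Q1. Q0=[P5] Q1=[P1,P2,P3,P4] Q2=[]
t=8-10: P5@Q0 runs 2, rem=9, quantum used, demote→Q1. Q0=[] Q1=[P1,P2,P3,P4,P5] Q2=[]
t=10-15: P1@Q1 runs 5, rem=2, quantum used, demote→Q2. Q0=[] Q1=[P2,P3,P4,P5] Q2=[P1]
t=15-18: P2@Q1 runs 3, rem=0, completes. Q0=[] Q1=[P3,P4,P5] Q2=[P1]
t=18-23: P3@Q1 runs 5, rem=8, quantum used, demote→Q2. Q0=[] Q1=[P4,P5] Q2=[P1,P3]
t=23-27: P4@Q1 runs 4, rem=0, completes. Q0=[] Q1=[P5] Q2=[P1,P3]
t=27-32: P5@Q1 runs 5, rem=4, quantum used, demote→Q2. Q0=[] Q1=[] Q2=[P1,P3,P5]
t=32-34: P1@Q2 runs 2, rem=0, completes. Q0=[] Q1=[] Q2=[P3,P5]
t=34-42: P3@Q2 runs 8, rem=0, completes. Q0=[] Q1=[] Q2=[P5]
t=42-46: P5@Q2 runs 4, rem=0, completes. Q0=[] Q1=[] Q2=[]

Answer: P2,P4,P1,P3,P5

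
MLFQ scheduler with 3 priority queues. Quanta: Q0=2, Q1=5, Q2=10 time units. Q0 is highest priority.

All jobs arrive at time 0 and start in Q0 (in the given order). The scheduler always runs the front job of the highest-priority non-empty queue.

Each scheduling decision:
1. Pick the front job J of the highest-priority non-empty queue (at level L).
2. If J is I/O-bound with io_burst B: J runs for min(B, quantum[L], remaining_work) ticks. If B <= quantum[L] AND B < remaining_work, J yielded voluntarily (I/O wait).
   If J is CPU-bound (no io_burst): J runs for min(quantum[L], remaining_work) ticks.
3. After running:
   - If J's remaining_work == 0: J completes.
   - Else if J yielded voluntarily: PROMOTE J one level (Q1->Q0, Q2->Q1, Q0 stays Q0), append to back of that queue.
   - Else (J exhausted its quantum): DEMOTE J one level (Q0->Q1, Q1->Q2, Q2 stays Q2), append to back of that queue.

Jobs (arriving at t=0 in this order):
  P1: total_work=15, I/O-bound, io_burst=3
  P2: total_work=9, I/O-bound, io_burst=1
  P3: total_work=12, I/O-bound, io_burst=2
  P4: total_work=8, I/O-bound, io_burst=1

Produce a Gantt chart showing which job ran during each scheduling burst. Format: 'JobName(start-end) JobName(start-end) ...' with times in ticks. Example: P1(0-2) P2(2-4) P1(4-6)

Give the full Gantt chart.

Answer: P1(0-2) P2(2-3) P3(3-5) P4(5-6) P2(6-7) P3(7-9) P4(9-10) P2(10-11) P3(11-13) P4(13-14) P2(14-15) P3(15-17) P4(17-18) P2(18-19) P3(19-21) P4(21-22) P2(22-23) P3(23-25) P4(25-26) P2(26-27) P4(27-28) P2(28-29) P4(29-30) P2(30-31) P1(31-34) P1(34-36) P1(36-39) P1(39-41) P1(41-44)

Derivation:
t=0-2: P1@Q0 runs 2, rem=13, quantum used, demote→Q1. Q0=[P2,P3,P4] Q1=[P1] Q2=[]
t=2-3: P2@Q0 runs 1, rem=8, I/O yield, promote→Q0. Q0=[P3,P4,P2] Q1=[P1] Q2=[]
t=3-5: P3@Q0 runs 2, rem=10, I/O yield, promote→Q0. Q0=[P4,P2,P3] Q1=[P1] Q2=[]
t=5-6: P4@Q0 runs 1, rem=7, I/O yield, promote→Q0. Q0=[P2,P3,P4] Q1=[P1] Q2=[]
t=6-7: P2@Q0 runs 1, rem=7, I/O yield, promote→Q0. Q0=[P3,P4,P2] Q1=[P1] Q2=[]
t=7-9: P3@Q0 runs 2, rem=8, I/O yield, promote→Q0. Q0=[P4,P2,P3] Q1=[P1] Q2=[]
t=9-10: P4@Q0 runs 1, rem=6, I/O yield, promote→Q0. Q0=[P2,P3,P4] Q1=[P1] Q2=[]
t=10-11: P2@Q0 runs 1, rem=6, I/O yield, promote→Q0. Q0=[P3,P4,P2] Q1=[P1] Q2=[]
t=11-13: P3@Q0 runs 2, rem=6, I/O yield, promote→Q0. Q0=[P4,P2,P3] Q1=[P1] Q2=[]
t=13-14: P4@Q0 runs 1, rem=5, I/O yield, promote→Q0. Q0=[P2,P3,P4] Q1=[P1] Q2=[]
t=14-15: P2@Q0 runs 1, rem=5, I/O yield, promote→Q0. Q0=[P3,P4,P2] Q1=[P1] Q2=[]
t=15-17: P3@Q0 runs 2, rem=4, I/O yield, promote→Q0. Q0=[P4,P2,P3] Q1=[P1] Q2=[]
t=17-18: P4@Q0 runs 1, rem=4, I/O yield, promote→Q0. Q0=[P2,P3,P4] Q1=[P1] Q2=[]
t=18-19: P2@Q0 runs 1, rem=4, I/O yield, promote→Q0. Q0=[P3,P4,P2] Q1=[P1] Q2=[]
t=19-21: P3@Q0 runs 2, rem=2, I/O yield, promote→Q0. Q0=[P4,P2,P3] Q1=[P1] Q2=[]
t=21-22: P4@Q0 runs 1, rem=3, I/O yield, promote→Q0. Q0=[P2,P3,P4] Q1=[P1] Q2=[]
t=22-23: P2@Q0 runs 1, rem=3, I/O yield, promote→Q0. Q0=[P3,P4,P2] Q1=[P1] Q2=[]
t=23-25: P3@Q0 runs 2, rem=0, completes. Q0=[P4,P2] Q1=[P1] Q2=[]
t=25-26: P4@Q0 runs 1, rem=2, I/O yield, promote→Q0. Q0=[P2,P4] Q1=[P1] Q2=[]
t=26-27: P2@Q0 runs 1, rem=2, I/O yield, promote→Q0. Q0=[P4,P2] Q1=[P1] Q2=[]
t=27-28: P4@Q0 runs 1, rem=1, I/O yield, promote→Q0. Q0=[P2,P4] Q1=[P1] Q2=[]
t=28-29: P2@Q0 runs 1, rem=1, I/O yield, promote→Q0. Q0=[P4,P2] Q1=[P1] Q2=[]
t=29-30: P4@Q0 runs 1, rem=0, completes. Q0=[P2] Q1=[P1] Q2=[]
t=30-31: P2@Q0 runs 1, rem=0, completes. Q0=[] Q1=[P1] Q2=[]
t=31-34: P1@Q1 runs 3, rem=10, I/O yield, promote→Q0. Q0=[P1] Q1=[] Q2=[]
t=34-36: P1@Q0 runs 2, rem=8, quantum used, demote→Q1. Q0=[] Q1=[P1] Q2=[]
t=36-39: P1@Q1 runs 3, rem=5, I/O yield, promote→Q0. Q0=[P1] Q1=[] Q2=[]
t=39-41: P1@Q0 runs 2, rem=3, quantum used, demote→Q1. Q0=[] Q1=[P1] Q2=[]
t=41-44: P1@Q1 runs 3, rem=0, completes. Q0=[] Q1=[] Q2=[]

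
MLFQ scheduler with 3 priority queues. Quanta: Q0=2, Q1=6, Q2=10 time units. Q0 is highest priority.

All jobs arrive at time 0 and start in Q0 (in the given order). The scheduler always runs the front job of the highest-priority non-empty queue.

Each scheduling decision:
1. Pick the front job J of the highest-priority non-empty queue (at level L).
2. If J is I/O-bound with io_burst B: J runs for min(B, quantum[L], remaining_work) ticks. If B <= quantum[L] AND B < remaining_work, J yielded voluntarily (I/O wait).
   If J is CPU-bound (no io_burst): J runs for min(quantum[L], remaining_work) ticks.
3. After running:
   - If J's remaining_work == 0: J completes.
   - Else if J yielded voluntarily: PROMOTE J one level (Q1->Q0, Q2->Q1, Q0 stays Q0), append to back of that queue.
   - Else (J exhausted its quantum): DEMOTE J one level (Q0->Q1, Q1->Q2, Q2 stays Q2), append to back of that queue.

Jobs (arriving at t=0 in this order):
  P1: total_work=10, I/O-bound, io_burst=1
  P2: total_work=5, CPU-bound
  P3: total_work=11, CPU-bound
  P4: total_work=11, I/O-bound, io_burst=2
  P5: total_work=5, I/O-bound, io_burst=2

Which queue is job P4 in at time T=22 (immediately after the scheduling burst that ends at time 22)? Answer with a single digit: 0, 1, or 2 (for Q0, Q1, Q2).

t=0-1: P1@Q0 runs 1, rem=9, I/O yield, promote→Q0. Q0=[P2,P3,P4,P5,P1] Q1=[] Q2=[]
t=1-3: P2@Q0 runs 2, rem=3, quantum used, demote→Q1. Q0=[P3,P4,P5,P1] Q1=[P2] Q2=[]
t=3-5: P3@Q0 runs 2, rem=9, quantum used, demote→Q1. Q0=[P4,P5,P1] Q1=[P2,P3] Q2=[]
t=5-7: P4@Q0 runs 2, rem=9, I/O yield, promote→Q0. Q0=[P5,P1,P4] Q1=[P2,P3] Q2=[]
t=7-9: P5@Q0 runs 2, rem=3, I/O yield, promote→Q0. Q0=[P1,P4,P5] Q1=[P2,P3] Q2=[]
t=9-10: P1@Q0 runs 1, rem=8, I/O yield, promote→Q0. Q0=[P4,P5,P1] Q1=[P2,P3] Q2=[]
t=10-12: P4@Q0 runs 2, rem=7, I/O yield, promote→Q0. Q0=[P5,P1,P4] Q1=[P2,P3] Q2=[]
t=12-14: P5@Q0 runs 2, rem=1, I/O yield, promote→Q0. Q0=[P1,P4,P5] Q1=[P2,P3] Q2=[]
t=14-15: P1@Q0 runs 1, rem=7, I/O yield, promote→Q0. Q0=[P4,P5,P1] Q1=[P2,P3] Q2=[]
t=15-17: P4@Q0 runs 2, rem=5, I/O yield, promote→Q0. Q0=[P5,P1,P4] Q1=[P2,P3] Q2=[]
t=17-18: P5@Q0 runs 1, rem=0, completes. Q0=[P1,P4] Q1=[P2,P3] Q2=[]
t=18-19: P1@Q0 runs 1, rem=6, I/O yield, promote→Q0. Q0=[P4,P1] Q1=[P2,P3] Q2=[]
t=19-21: P4@Q0 runs 2, rem=3, I/O yield, promote→Q0. Q0=[P1,P4] Q1=[P2,P3] Q2=[]
t=21-22: P1@Q0 runs 1, rem=5, I/O yield, promote→Q0. Q0=[P4,P1] Q1=[P2,P3] Q2=[]
t=22-24: P4@Q0 runs 2, rem=1, I/O yield, promote→Q0. Q0=[P1,P4] Q1=[P2,P3] Q2=[]
t=24-25: P1@Q0 runs 1, rem=4, I/O yield, promote→Q0. Q0=[P4,P1] Q1=[P2,P3] Q2=[]
t=25-26: P4@Q0 runs 1, rem=0, completes. Q0=[P1] Q1=[P2,P3] Q2=[]
t=26-27: P1@Q0 runs 1, rem=3, I/O yield, promote→Q0. Q0=[P1] Q1=[P2,P3] Q2=[]
t=27-28: P1@Q0 runs 1, rem=2, I/O yield, promote→Q0. Q0=[P1] Q1=[P2,P3] Q2=[]
t=28-29: P1@Q0 runs 1, rem=1, I/O yield, promote→Q0. Q0=[P1] Q1=[P2,P3] Q2=[]
t=29-30: P1@Q0 runs 1, rem=0, completes. Q0=[] Q1=[P2,P3] Q2=[]
t=30-33: P2@Q1 runs 3, rem=0, completes. Q0=[] Q1=[P3] Q2=[]
t=33-39: P3@Q1 runs 6, rem=3, quantum used, demote→Q2. Q0=[] Q1=[] Q2=[P3]
t=39-42: P3@Q2 runs 3, rem=0, completes. Q0=[] Q1=[] Q2=[]

Answer: 0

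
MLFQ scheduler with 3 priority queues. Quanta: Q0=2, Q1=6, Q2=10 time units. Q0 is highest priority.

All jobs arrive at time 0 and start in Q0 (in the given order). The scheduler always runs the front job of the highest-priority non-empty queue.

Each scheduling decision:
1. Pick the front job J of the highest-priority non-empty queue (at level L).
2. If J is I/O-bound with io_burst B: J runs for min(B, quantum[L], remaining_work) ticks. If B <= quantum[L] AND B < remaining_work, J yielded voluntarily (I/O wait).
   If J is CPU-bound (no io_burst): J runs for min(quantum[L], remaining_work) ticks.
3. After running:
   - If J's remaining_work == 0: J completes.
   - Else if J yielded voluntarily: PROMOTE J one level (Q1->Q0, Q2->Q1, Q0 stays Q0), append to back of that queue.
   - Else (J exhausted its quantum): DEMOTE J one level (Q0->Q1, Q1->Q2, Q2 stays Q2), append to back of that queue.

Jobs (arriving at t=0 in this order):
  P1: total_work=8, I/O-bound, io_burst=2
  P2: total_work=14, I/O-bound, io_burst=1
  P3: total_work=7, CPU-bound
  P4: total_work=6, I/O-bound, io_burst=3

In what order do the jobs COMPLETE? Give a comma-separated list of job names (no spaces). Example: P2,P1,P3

t=0-2: P1@Q0 runs 2, rem=6, I/O yield, promote→Q0. Q0=[P2,P3,P4,P1] Q1=[] Q2=[]
t=2-3: P2@Q0 runs 1, rem=13, I/O yield, promote→Q0. Q0=[P3,P4,P1,P2] Q1=[] Q2=[]
t=3-5: P3@Q0 runs 2, rem=5, quantum used, demote→Q1. Q0=[P4,P1,P2] Q1=[P3] Q2=[]
t=5-7: P4@Q0 runs 2, rem=4, quantum used, demote→Q1. Q0=[P1,P2] Q1=[P3,P4] Q2=[]
t=7-9: P1@Q0 runs 2, rem=4, I/O yield, promote→Q0. Q0=[P2,P1] Q1=[P3,P4] Q2=[]
t=9-10: P2@Q0 runs 1, rem=12, I/O yield, promote→Q0. Q0=[P1,P2] Q1=[P3,P4] Q2=[]
t=10-12: P1@Q0 runs 2, rem=2, I/O yield, promote→Q0. Q0=[P2,P1] Q1=[P3,P4] Q2=[]
t=12-13: P2@Q0 runs 1, rem=11, I/O yield, promote→Q0. Q0=[P1,P2] Q1=[P3,P4] Q2=[]
t=13-15: P1@Q0 runs 2, rem=0, completes. Q0=[P2] Q1=[P3,P4] Q2=[]
t=15-16: P2@Q0 runs 1, rem=10, I/O yield, promote→Q0. Q0=[P2] Q1=[P3,P4] Q2=[]
t=16-17: P2@Q0 runs 1, rem=9, I/O yield, promote→Q0. Q0=[P2] Q1=[P3,P4] Q2=[]
t=17-18: P2@Q0 runs 1, rem=8, I/O yield, promote→Q0. Q0=[P2] Q1=[P3,P4] Q2=[]
t=18-19: P2@Q0 runs 1, rem=7, I/O yield, promote→Q0. Q0=[P2] Q1=[P3,P4] Q2=[]
t=19-20: P2@Q0 runs 1, rem=6, I/O yield, promote→Q0. Q0=[P2] Q1=[P3,P4] Q2=[]
t=20-21: P2@Q0 runs 1, rem=5, I/O yield, promote→Q0. Q0=[P2] Q1=[P3,P4] Q2=[]
t=21-22: P2@Q0 runs 1, rem=4, I/O yield, promote→Q0. Q0=[P2] Q1=[P3,P4] Q2=[]
t=22-23: P2@Q0 runs 1, rem=3, I/O yield, promote→Q0. Q0=[P2] Q1=[P3,P4] Q2=[]
t=23-24: P2@Q0 runs 1, rem=2, I/O yield, promote→Q0. Q0=[P2] Q1=[P3,P4] Q2=[]
t=24-25: P2@Q0 runs 1, rem=1, I/O yield, promote→Q0. Q0=[P2] Q1=[P3,P4] Q2=[]
t=25-26: P2@Q0 runs 1, rem=0, completes. Q0=[] Q1=[P3,P4] Q2=[]
t=26-31: P3@Q1 runs 5, rem=0, completes. Q0=[] Q1=[P4] Q2=[]
t=31-34: P4@Q1 runs 3, rem=1, I/O yield, promote→Q0. Q0=[P4] Q1=[] Q2=[]
t=34-35: P4@Q0 runs 1, rem=0, completes. Q0=[] Q1=[] Q2=[]

Answer: P1,P2,P3,P4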